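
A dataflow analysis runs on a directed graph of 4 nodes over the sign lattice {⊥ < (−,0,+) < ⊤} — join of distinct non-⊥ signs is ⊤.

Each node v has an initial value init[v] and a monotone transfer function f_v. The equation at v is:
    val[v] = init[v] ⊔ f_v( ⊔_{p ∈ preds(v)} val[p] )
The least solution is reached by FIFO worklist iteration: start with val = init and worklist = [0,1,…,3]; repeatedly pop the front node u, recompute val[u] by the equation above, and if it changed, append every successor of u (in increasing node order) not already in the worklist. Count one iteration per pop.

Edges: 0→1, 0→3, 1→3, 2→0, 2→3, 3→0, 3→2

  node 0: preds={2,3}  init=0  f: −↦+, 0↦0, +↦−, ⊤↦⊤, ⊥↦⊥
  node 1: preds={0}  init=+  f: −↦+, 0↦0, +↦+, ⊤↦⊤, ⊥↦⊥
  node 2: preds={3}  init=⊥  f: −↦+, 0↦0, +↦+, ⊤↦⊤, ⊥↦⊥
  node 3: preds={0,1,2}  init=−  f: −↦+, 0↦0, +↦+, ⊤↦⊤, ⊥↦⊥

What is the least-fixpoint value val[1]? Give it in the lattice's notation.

Worklist (8 pops):
  #1 pop 0: in=− → ⊤ (was 0); enqueue []
  #2 pop 1: in=⊤ → ⊤ (was +); enqueue []
  #3 pop 2: in=− → + (was ⊥); enqueue [0]
  #4 pop 3: in=⊤ → ⊤ (was −); enqueue [2]
  #5 pop 0: in=⊤ → ⊤ (no change)
  #6 pop 2: in=⊤ → ⊤ (was +); enqueue [0,3]
  #7 pop 0: in=⊤ → ⊤ (no change)
  #8 pop 3: in=⊤ → ⊤ (no change)

Fixpoint:
  val[0] = ⊤
  val[1] = ⊤
  val[2] = ⊤
  val[3] = ⊤

⊤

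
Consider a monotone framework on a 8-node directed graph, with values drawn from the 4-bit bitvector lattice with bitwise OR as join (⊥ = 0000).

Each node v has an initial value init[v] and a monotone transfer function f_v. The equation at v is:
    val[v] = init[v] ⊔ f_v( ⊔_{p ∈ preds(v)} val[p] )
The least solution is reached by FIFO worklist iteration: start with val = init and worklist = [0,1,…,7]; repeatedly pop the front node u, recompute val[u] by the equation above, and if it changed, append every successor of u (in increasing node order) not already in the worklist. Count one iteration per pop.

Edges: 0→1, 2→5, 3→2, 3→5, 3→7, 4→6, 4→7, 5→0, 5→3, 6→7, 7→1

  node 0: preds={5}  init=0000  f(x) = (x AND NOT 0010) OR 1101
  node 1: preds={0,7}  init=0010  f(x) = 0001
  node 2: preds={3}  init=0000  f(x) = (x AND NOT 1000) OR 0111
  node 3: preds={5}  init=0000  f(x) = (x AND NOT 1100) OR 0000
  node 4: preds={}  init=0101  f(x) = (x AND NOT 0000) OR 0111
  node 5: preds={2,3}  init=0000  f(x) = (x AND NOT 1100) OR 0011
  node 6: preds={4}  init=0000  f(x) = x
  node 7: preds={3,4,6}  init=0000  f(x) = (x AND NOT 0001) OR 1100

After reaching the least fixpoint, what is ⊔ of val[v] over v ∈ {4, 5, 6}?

Trace (14 dequeues):
  [1] u=0 | in 0000 | out 1101 | prev 0000 | push {}
  [2] u=1 | in 1101 | out 0011 | prev 0010 | push {}
  [3] u=2 | in 0000 | out 0111 | prev 0000 | push {}
  [4] u=3 | in 0000 | out 0000 | ==
  [5] u=4 | in 0000 | out 0111 | prev 0101 | push {}
  [6] u=5 | in 0111 | out 0011 | prev 0000 | push {0,3}
  [7] u=6 | in 0111 | out 0111 | prev 0000 | push {}
  [8] u=7 | in 0111 | out 1110 | prev 0000 | push {1}
  [9] u=0 | in 0011 | out 1101 | ==
  [10] u=3 | in 0011 | out 0011 | prev 0000 | push {2,5,7}
  [11] u=1 | in 1111 | out 0011 | ==
  [12] u=2 | in 0011 | out 0111 | ==
  [13] u=5 | in 0111 | out 0011 | ==
  [14] u=7 | in 0111 | out 1110 | ==

Converged values:
  [0] 1101
  [1] 0011
  [2] 0111
  [3] 0011
  [4] 0111
  [5] 0011
  [6] 0111
  [7] 1110

0111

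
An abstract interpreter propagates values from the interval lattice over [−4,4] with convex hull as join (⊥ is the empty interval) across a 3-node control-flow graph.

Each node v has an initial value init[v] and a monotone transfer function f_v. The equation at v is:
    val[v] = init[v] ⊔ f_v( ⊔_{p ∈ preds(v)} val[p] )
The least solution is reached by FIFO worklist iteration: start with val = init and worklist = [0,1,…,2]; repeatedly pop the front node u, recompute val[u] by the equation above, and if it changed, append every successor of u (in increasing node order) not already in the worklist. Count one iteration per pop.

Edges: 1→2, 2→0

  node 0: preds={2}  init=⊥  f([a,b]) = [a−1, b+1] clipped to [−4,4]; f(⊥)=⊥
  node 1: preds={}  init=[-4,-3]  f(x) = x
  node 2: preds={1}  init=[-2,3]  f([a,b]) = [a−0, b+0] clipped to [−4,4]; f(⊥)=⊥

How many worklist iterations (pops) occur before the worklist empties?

4

Trace (4 dequeues):
  [1] u=0 | in [-2,3] | out [-3,4] | prev ⊥ | push {}
  [2] u=1 | in ⊥ | out [-4,-3] | ==
  [3] u=2 | in [-4,-3] | out [-4,3] | prev [-2,3] | push {0}
  [4] u=0 | in [-4,3] | out [-4,4] | prev [-3,4] | push {}

Converged values:
  [0] [-4,4]
  [1] [-4,-3]
  [2] [-4,3]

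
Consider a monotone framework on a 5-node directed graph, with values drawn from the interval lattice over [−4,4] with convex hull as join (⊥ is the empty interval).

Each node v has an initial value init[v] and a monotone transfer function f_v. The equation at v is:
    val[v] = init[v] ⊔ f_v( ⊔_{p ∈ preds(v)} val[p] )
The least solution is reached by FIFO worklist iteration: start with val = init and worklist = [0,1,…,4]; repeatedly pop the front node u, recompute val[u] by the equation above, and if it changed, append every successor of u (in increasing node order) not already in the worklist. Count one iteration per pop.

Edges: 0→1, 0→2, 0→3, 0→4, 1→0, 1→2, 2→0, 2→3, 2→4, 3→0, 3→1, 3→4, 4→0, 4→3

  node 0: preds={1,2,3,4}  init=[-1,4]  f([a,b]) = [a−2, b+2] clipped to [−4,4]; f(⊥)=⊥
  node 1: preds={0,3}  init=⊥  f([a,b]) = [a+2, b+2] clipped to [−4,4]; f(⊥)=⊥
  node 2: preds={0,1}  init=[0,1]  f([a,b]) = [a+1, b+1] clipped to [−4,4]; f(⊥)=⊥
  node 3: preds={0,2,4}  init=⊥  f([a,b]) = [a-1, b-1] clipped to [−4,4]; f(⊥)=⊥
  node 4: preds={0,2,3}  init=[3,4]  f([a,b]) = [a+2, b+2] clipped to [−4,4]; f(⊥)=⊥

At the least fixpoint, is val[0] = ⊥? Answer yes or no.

Worklist (13 pops):
  #1 pop 0: in=[0,4] → [-2,4] (was [-1,4]); enqueue []
  #2 pop 1: in=[-2,4] → [0,4] (was ⊥); enqueue [0]
  #3 pop 2: in=[-2,4] → [-1,4] (was [0,1]); enqueue []
  #4 pop 3: in=[-2,4] → [-3,3] (was ⊥); enqueue [1]
  #5 pop 4: in=[-3,4] → [-1,4] (was [3,4]); enqueue [3]
  #6 pop 0: in=[-3,4] → [-4,4] (was [-2,4]); enqueue [2,4]
  #7 pop 1: in=[-4,4] → [-2,4] (was [0,4]); enqueue [0]
  #8 pop 3: in=[-4,4] → [-4,3] (was [-3,3]); enqueue [1]
  #9 pop 2: in=[-4,4] → [-3,4] (was [-1,4]); enqueue [3]
  #10 pop 4: in=[-4,4] → [-2,4] (was [-1,4]); enqueue []
  #11 pop 0: in=[-4,4] → [-4,4] (no change)
  #12 pop 1: in=[-4,4] → [-2,4] (no change)
  #13 pop 3: in=[-4,4] → [-4,3] (no change)

Fixpoint:
  val[0] = [-4,4]
  val[1] = [-2,4]
  val[2] = [-3,4]
  val[3] = [-4,3]
  val[4] = [-2,4]

no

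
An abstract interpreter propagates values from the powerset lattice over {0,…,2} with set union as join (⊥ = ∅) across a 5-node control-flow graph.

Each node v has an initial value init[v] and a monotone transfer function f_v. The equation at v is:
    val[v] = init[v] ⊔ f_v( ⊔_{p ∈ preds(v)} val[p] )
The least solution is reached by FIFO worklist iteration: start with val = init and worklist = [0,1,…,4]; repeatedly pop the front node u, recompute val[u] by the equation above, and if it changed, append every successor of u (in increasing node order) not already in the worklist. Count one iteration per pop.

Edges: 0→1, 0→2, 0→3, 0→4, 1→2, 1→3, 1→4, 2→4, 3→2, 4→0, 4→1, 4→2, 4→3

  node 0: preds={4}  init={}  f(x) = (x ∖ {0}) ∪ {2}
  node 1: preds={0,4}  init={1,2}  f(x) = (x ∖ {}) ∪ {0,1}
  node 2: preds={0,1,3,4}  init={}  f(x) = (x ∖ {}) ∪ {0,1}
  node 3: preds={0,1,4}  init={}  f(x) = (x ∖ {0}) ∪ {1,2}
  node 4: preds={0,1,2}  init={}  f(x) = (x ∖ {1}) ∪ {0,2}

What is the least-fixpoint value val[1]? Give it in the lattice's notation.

{0,1,2}

Trace (9 dequeues):
  [1] u=0 | in {} | out {2} | prev {} | push {}
  [2] u=1 | in {2} | out {0,1,2} | prev {1,2} | push {}
  [3] u=2 | in {0,1,2} | out {0,1,2} | prev {} | push {}
  [4] u=3 | in {0,1,2} | out {1,2} | prev {} | push {2}
  [5] u=4 | in {0,1,2} | out {0,2} | prev {} | push {0,1,3}
  [6] u=2 | in {0,1,2} | out {0,1,2} | ==
  [7] u=0 | in {0,2} | out {2} | ==
  [8] u=1 | in {0,2} | out {0,1,2} | ==
  [9] u=3 | in {0,1,2} | out {1,2} | ==

Converged values:
  [0] {2}
  [1] {0,1,2}
  [2] {0,1,2}
  [3] {1,2}
  [4] {0,2}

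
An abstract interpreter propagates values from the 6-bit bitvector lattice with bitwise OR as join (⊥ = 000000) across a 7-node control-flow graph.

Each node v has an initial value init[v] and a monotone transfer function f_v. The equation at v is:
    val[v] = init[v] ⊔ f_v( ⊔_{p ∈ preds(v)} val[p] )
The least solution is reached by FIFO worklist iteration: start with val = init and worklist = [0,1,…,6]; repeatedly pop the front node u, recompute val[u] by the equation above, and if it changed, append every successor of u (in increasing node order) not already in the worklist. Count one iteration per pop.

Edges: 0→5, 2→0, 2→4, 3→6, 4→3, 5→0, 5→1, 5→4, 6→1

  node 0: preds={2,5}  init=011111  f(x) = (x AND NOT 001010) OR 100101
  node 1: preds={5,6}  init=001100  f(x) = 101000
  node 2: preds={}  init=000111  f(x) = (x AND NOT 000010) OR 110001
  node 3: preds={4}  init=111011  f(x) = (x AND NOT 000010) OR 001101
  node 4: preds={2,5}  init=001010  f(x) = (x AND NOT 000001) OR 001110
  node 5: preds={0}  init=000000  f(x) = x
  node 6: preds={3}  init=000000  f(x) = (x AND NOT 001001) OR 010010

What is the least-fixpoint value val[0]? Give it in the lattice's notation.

111111

Worklist (11 pops):
  #1 pop 0: in=000111 → 111111 (was 011111); enqueue []
  #2 pop 1: in=000000 → 101100 (was 001100); enqueue []
  #3 pop 2: in=000000 → 110111 (was 000111); enqueue [0]
  #4 pop 3: in=001010 → 111111 (was 111011); enqueue []
  #5 pop 4: in=110111 → 111110 (was 001010); enqueue [3]
  #6 pop 5: in=111111 → 111111 (was 000000); enqueue [1,4]
  #7 pop 6: in=111111 → 110110 (was 000000); enqueue []
  #8 pop 0: in=111111 → 111111 (no change)
  #9 pop 3: in=111110 → 111111 (no change)
  #10 pop 1: in=111111 → 101100 (no change)
  #11 pop 4: in=111111 → 111110 (no change)

Fixpoint:
  val[0] = 111111
  val[1] = 101100
  val[2] = 110111
  val[3] = 111111
  val[4] = 111110
  val[5] = 111111
  val[6] = 110110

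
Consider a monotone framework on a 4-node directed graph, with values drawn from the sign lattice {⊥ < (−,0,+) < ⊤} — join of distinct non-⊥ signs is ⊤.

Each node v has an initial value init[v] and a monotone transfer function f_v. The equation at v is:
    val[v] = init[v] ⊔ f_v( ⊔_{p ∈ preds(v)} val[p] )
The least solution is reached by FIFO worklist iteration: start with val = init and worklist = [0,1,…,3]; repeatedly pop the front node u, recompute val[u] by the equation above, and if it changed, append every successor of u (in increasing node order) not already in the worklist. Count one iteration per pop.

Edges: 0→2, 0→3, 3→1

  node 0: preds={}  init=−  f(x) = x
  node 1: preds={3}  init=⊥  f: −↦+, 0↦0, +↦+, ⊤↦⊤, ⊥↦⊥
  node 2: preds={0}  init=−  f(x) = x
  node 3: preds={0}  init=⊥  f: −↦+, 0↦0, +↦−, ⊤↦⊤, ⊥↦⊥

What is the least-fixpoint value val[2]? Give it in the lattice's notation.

−

Worklist (5 pops):
  #1 pop 0: in=⊥ → − (no change)
  #2 pop 1: in=⊥ → ⊥ (no change)
  #3 pop 2: in=− → − (no change)
  #4 pop 3: in=− → + (was ⊥); enqueue [1]
  #5 pop 1: in=+ → + (was ⊥); enqueue []

Fixpoint:
  val[0] = −
  val[1] = +
  val[2] = −
  val[3] = +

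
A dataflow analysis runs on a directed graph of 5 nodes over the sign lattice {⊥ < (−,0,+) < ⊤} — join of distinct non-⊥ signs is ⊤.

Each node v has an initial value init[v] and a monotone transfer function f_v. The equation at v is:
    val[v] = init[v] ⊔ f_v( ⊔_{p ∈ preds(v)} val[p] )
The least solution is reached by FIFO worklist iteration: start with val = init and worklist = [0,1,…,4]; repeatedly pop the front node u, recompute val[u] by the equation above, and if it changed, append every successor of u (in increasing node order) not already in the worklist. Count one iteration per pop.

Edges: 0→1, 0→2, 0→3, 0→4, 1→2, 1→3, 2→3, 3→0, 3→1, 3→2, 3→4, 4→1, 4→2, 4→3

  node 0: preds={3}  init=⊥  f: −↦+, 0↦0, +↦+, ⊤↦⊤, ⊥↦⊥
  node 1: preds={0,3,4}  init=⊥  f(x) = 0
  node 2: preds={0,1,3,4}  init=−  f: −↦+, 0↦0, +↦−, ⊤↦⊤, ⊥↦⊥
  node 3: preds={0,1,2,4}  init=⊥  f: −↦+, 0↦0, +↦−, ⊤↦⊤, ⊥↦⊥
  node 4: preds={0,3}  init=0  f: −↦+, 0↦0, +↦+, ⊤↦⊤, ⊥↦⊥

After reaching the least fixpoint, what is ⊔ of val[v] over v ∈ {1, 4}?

⊤

Iteration log — 10 steps:
  step 1. node 0  ⊔preds=⊥  new=⊥  stable
  step 2. node 1  ⊔preds=0  new=0  old=⊥  +wl: 
  step 3. node 2  ⊔preds=0  new=⊤  old=−  +wl: 
  step 4. node 3  ⊔preds=⊤  new=⊤  old=⊥  +wl: 0,1,2
  step 5. node 4  ⊔preds=⊤  new=⊤  old=0  +wl: 3
  step 6. node 0  ⊔preds=⊤  new=⊤  old=⊥  +wl: 4
  step 7. node 1  ⊔preds=⊤  new=0  stable
  step 8. node 2  ⊔preds=⊤  new=⊤  stable
  step 9. node 3  ⊔preds=⊤  new=⊤  stable
  step 10. node 4  ⊔preds=⊤  new=⊤  stable

Least fixpoint reached:
  node 0: ⊤
  node 1: 0
  node 2: ⊤
  node 3: ⊤
  node 4: ⊤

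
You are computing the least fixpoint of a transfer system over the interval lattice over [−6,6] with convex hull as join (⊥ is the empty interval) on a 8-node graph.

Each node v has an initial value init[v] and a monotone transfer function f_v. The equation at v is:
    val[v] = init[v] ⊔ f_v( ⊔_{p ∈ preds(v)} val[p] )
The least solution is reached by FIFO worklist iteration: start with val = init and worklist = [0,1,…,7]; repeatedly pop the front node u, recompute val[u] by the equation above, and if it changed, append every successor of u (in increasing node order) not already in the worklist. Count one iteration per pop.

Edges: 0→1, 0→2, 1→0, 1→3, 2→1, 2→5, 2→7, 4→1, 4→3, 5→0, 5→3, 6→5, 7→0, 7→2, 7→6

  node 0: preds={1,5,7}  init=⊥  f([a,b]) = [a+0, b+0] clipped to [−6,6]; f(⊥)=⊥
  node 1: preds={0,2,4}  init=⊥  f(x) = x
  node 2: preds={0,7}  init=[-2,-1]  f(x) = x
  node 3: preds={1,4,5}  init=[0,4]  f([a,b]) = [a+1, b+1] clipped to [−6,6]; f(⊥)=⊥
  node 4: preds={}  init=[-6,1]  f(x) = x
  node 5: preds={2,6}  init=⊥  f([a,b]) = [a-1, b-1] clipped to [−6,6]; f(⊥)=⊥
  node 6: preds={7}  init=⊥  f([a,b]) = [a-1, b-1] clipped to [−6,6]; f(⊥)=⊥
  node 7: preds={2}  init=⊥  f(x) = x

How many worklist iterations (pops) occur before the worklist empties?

20

Worklist (20 pops):
  #1 pop 0: in=⊥ → ⊥ (no change)
  #2 pop 1: in=[-6,1] → [-6,1] (was ⊥); enqueue [0]
  #3 pop 2: in=⊥ → [-2,-1] (no change)
  #4 pop 3: in=[-6,1] → [-5,4] (was [0,4]); enqueue []
  #5 pop 4: in=⊥ → [-6,1] (no change)
  #6 pop 5: in=[-2,-1] → [-3,-2] (was ⊥); enqueue [3]
  #7 pop 6: in=⊥ → ⊥ (no change)
  #8 pop 7: in=[-2,-1] → [-2,-1] (was ⊥); enqueue [2,6]
  #9 pop 0: in=[-6,1] → [-6,1] (was ⊥); enqueue [1]
  #10 pop 3: in=[-6,1] → [-5,4] (no change)
  #11 pop 2: in=[-6,1] → [-6,1] (was [-2,-1]); enqueue [5,7]
  #12 pop 6: in=[-2,-1] → [-3,-2] (was ⊥); enqueue []
  #13 pop 1: in=[-6,1] → [-6,1] (no change)
  #14 pop 5: in=[-6,1] → [-6,0] (was [-3,-2]); enqueue [0,3]
  #15 pop 7: in=[-6,1] → [-6,1] (was [-2,-1]); enqueue [2,6]
  #16 pop 0: in=[-6,1] → [-6,1] (no change)
  #17 pop 3: in=[-6,1] → [-5,4] (no change)
  #18 pop 2: in=[-6,1] → [-6,1] (no change)
  #19 pop 6: in=[-6,1] → [-6,0] (was [-3,-2]); enqueue [5]
  #20 pop 5: in=[-6,1] → [-6,0] (no change)

Fixpoint:
  val[0] = [-6,1]
  val[1] = [-6,1]
  val[2] = [-6,1]
  val[3] = [-5,4]
  val[4] = [-6,1]
  val[5] = [-6,0]
  val[6] = [-6,0]
  val[7] = [-6,1]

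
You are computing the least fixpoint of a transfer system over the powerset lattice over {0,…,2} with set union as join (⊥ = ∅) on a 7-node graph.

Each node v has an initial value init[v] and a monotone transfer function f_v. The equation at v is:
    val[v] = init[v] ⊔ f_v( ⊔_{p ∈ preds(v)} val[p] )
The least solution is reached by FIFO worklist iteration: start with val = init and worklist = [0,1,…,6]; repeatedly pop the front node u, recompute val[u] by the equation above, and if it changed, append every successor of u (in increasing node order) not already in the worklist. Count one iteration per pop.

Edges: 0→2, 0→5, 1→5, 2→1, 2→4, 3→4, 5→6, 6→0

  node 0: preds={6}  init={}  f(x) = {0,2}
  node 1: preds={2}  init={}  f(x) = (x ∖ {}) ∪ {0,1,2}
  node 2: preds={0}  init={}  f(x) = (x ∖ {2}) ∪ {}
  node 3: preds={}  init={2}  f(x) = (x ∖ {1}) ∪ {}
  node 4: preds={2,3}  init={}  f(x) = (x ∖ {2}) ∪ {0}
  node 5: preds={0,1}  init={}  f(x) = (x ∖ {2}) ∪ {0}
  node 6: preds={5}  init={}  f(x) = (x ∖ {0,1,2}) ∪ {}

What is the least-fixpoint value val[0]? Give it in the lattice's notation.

Iteration log — 8 steps:
  step 1. node 0  ⊔preds={}  new={0,2}  old={}  +wl: 
  step 2. node 1  ⊔preds={}  new={0,1,2}  old={}  +wl: 
  step 3. node 2  ⊔preds={0,2}  new={0}  old={}  +wl: 1
  step 4. node 3  ⊔preds={}  new={2}  stable
  step 5. node 4  ⊔preds={0,2}  new={0}  old={}  +wl: 
  step 6. node 5  ⊔preds={0,1,2}  new={0,1}  old={}  +wl: 
  step 7. node 6  ⊔preds={0,1}  new={}  stable
  step 8. node 1  ⊔preds={0}  new={0,1,2}  stable

Least fixpoint reached:
  node 0: {0,2}
  node 1: {0,1,2}
  node 2: {0}
  node 3: {2}
  node 4: {0}
  node 5: {0,1}
  node 6: {}

{0,2}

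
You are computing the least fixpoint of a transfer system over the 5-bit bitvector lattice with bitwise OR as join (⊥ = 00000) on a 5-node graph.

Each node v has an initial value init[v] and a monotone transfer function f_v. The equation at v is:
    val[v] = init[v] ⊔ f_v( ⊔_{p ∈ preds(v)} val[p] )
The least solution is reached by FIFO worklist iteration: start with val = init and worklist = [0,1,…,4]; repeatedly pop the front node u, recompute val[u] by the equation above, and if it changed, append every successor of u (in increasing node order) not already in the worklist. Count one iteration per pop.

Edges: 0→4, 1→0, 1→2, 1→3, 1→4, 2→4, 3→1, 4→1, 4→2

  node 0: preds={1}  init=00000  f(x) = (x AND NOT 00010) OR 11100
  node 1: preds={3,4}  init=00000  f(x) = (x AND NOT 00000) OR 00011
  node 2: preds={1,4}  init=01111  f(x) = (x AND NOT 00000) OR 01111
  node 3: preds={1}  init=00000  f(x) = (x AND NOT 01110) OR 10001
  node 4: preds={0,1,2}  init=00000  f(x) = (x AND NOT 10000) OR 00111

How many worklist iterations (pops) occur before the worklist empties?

11

Worklist (11 pops):
  #1 pop 0: in=00000 → 11100 (was 00000); enqueue []
  #2 pop 1: in=00000 → 00011 (was 00000); enqueue [0]
  #3 pop 2: in=00011 → 01111 (no change)
  #4 pop 3: in=00011 → 10001 (was 00000); enqueue [1]
  #5 pop 4: in=11111 → 01111 (was 00000); enqueue [2]
  #6 pop 0: in=00011 → 11101 (was 11100); enqueue [4]
  #7 pop 1: in=11111 → 11111 (was 00011); enqueue [0,3]
  #8 pop 2: in=11111 → 11111 (was 01111); enqueue []
  #9 pop 4: in=11111 → 01111 (no change)
  #10 pop 0: in=11111 → 11101 (no change)
  #11 pop 3: in=11111 → 10001 (no change)

Fixpoint:
  val[0] = 11101
  val[1] = 11111
  val[2] = 11111
  val[3] = 10001
  val[4] = 01111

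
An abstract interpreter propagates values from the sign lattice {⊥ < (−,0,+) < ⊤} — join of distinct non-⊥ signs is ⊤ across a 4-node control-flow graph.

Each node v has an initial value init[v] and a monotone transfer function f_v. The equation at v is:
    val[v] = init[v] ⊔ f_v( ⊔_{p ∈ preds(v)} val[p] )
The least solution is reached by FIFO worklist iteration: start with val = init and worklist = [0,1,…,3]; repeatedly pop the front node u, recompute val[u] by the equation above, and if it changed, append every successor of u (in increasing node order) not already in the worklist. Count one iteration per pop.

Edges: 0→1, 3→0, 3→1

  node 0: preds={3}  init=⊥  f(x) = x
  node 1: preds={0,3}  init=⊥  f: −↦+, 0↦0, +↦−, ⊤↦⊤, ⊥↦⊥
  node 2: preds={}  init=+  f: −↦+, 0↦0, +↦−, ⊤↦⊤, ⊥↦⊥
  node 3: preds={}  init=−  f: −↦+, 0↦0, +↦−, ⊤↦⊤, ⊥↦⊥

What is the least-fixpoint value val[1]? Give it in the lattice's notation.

Worklist (4 pops):
  #1 pop 0: in=− → − (was ⊥); enqueue []
  #2 pop 1: in=− → + (was ⊥); enqueue []
  #3 pop 2: in=⊥ → + (no change)
  #4 pop 3: in=⊥ → − (no change)

Fixpoint:
  val[0] = −
  val[1] = +
  val[2] = +
  val[3] = −

+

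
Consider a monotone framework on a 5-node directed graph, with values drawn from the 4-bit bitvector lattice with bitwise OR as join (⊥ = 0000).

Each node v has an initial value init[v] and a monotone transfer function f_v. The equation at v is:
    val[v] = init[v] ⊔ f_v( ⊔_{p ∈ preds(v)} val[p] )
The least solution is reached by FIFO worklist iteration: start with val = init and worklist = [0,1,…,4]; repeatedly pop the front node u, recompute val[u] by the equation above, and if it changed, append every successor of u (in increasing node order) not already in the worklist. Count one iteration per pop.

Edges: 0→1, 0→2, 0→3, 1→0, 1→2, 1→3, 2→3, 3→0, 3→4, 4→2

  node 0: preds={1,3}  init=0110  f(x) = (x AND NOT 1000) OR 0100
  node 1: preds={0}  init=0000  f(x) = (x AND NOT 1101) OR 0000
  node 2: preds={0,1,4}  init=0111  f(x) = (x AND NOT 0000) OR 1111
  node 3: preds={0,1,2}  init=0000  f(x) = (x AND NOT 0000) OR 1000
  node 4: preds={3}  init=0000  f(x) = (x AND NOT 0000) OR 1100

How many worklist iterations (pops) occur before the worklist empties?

Worklist (9 pops):
  #1 pop 0: in=0000 → 0110 (no change)
  #2 pop 1: in=0110 → 0010 (was 0000); enqueue [0]
  #3 pop 2: in=0110 → 1111 (was 0111); enqueue []
  #4 pop 3: in=1111 → 1111 (was 0000); enqueue []
  #5 pop 4: in=1111 → 1111 (was 0000); enqueue [2]
  #6 pop 0: in=1111 → 0111 (was 0110); enqueue [1,3]
  #7 pop 2: in=1111 → 1111 (no change)
  #8 pop 1: in=0111 → 0010 (no change)
  #9 pop 3: in=1111 → 1111 (no change)

Fixpoint:
  val[0] = 0111
  val[1] = 0010
  val[2] = 1111
  val[3] = 1111
  val[4] = 1111

9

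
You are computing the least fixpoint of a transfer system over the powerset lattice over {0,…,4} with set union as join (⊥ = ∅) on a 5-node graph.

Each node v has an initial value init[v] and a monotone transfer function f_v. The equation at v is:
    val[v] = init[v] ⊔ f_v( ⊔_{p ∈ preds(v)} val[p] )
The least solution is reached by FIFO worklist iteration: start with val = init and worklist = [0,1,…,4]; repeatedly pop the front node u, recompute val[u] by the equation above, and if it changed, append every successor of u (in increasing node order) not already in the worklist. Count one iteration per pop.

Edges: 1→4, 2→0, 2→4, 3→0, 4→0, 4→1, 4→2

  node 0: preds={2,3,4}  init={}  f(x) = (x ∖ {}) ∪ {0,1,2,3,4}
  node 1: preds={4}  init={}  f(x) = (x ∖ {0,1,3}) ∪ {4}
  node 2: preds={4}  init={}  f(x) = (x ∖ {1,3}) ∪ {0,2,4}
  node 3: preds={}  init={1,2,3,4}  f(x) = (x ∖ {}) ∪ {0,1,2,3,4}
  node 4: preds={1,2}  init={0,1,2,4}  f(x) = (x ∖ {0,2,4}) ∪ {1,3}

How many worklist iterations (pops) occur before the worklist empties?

8

Iteration log — 8 steps:
  step 1. node 0  ⊔preds={0,1,2,3,4}  new={0,1,2,3,4}  old={}  +wl: 
  step 2. node 1  ⊔preds={0,1,2,4}  new={2,4}  old={}  +wl: 
  step 3. node 2  ⊔preds={0,1,2,4}  new={0,2,4}  old={}  +wl: 0
  step 4. node 3  ⊔preds={}  new={0,1,2,3,4}  old={1,2,3,4}  +wl: 
  step 5. node 4  ⊔preds={0,2,4}  new={0,1,2,3,4}  old={0,1,2,4}  +wl: 1,2
  step 6. node 0  ⊔preds={0,1,2,3,4}  new={0,1,2,3,4}  stable
  step 7. node 1  ⊔preds={0,1,2,3,4}  new={2,4}  stable
  step 8. node 2  ⊔preds={0,1,2,3,4}  new={0,2,4}  stable

Least fixpoint reached:
  node 0: {0,1,2,3,4}
  node 1: {2,4}
  node 2: {0,2,4}
  node 3: {0,1,2,3,4}
  node 4: {0,1,2,3,4}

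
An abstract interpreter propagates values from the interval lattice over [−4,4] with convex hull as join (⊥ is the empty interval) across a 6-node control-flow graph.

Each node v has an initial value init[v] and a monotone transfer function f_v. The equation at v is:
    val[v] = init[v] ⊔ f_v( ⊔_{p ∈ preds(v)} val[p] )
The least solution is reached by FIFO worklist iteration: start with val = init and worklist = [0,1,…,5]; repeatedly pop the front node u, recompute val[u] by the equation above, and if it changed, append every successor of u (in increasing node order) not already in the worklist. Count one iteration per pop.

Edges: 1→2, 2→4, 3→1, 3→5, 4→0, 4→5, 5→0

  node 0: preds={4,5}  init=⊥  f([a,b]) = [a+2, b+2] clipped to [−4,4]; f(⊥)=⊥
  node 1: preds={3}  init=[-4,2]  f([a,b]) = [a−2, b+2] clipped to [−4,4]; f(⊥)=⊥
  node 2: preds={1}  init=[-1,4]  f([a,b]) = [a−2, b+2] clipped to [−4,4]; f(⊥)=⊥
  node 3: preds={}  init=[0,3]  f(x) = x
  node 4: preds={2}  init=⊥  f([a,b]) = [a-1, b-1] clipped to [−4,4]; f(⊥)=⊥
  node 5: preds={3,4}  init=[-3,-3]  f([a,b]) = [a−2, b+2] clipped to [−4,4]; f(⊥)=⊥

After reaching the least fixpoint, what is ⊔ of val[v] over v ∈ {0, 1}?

Iteration log — 7 steps:
  step 1. node 0  ⊔preds=[-3,-3]  new=[-1,-1]  old=⊥  +wl: 
  step 2. node 1  ⊔preds=[0,3]  new=[-4,4]  old=[-4,2]  +wl: 
  step 3. node 2  ⊔preds=[-4,4]  new=[-4,4]  old=[-1,4]  +wl: 
  step 4. node 3  ⊔preds=⊥  new=[0,3]  stable
  step 5. node 4  ⊔preds=[-4,4]  new=[-4,3]  old=⊥  +wl: 0
  step 6. node 5  ⊔preds=[-4,3]  new=[-4,4]  old=[-3,-3]  +wl: 
  step 7. node 0  ⊔preds=[-4,4]  new=[-2,4]  old=[-1,-1]  +wl: 

Least fixpoint reached:
  node 0: [-2,4]
  node 1: [-4,4]
  node 2: [-4,4]
  node 3: [0,3]
  node 4: [-4,3]
  node 5: [-4,4]

[-4,4]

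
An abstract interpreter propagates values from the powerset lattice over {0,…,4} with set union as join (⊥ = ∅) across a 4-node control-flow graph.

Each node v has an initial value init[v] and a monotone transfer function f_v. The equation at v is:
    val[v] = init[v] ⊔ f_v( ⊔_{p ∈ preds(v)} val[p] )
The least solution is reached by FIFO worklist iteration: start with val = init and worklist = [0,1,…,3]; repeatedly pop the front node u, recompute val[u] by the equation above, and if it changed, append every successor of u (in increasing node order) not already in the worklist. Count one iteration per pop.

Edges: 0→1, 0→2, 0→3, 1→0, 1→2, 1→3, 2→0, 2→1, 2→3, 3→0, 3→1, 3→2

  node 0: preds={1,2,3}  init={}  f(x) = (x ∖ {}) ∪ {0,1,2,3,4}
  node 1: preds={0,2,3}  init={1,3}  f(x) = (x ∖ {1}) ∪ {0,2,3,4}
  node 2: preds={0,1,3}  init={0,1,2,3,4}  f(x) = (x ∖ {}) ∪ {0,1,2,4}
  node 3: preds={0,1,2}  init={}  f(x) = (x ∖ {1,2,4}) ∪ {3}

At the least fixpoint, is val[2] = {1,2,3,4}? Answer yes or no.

no

Worklist (7 pops):
  #1 pop 0: in={0,1,2,3,4} → {0,1,2,3,4} (was {}); enqueue []
  #2 pop 1: in={0,1,2,3,4} → {0,1,2,3,4} (was {1,3}); enqueue [0]
  #3 pop 2: in={0,1,2,3,4} → {0,1,2,3,4} (no change)
  #4 pop 3: in={0,1,2,3,4} → {0,3} (was {}); enqueue [1,2]
  #5 pop 0: in={0,1,2,3,4} → {0,1,2,3,4} (no change)
  #6 pop 1: in={0,1,2,3,4} → {0,1,2,3,4} (no change)
  #7 pop 2: in={0,1,2,3,4} → {0,1,2,3,4} (no change)

Fixpoint:
  val[0] = {0,1,2,3,4}
  val[1] = {0,1,2,3,4}
  val[2] = {0,1,2,3,4}
  val[3] = {0,3}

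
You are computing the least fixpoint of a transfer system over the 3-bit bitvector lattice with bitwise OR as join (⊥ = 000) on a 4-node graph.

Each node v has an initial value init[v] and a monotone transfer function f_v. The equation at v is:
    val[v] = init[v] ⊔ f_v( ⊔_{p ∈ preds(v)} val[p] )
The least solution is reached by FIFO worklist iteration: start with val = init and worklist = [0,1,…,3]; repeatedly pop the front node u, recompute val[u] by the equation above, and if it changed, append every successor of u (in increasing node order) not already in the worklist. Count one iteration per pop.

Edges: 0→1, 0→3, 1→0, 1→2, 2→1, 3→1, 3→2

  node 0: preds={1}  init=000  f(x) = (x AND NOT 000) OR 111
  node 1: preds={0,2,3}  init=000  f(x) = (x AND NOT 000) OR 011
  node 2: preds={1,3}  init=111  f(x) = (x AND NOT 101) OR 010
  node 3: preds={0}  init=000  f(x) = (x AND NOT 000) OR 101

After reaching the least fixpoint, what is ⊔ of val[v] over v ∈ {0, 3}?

111

Iteration log — 7 steps:
  step 1. node 0  ⊔preds=000  new=111  old=000  +wl: 
  step 2. node 1  ⊔preds=111  new=111  old=000  +wl: 0
  step 3. node 2  ⊔preds=111  new=111  stable
  step 4. node 3  ⊔preds=111  new=111  old=000  +wl: 1,2
  step 5. node 0  ⊔preds=111  new=111  stable
  step 6. node 1  ⊔preds=111  new=111  stable
  step 7. node 2  ⊔preds=111  new=111  stable

Least fixpoint reached:
  node 0: 111
  node 1: 111
  node 2: 111
  node 3: 111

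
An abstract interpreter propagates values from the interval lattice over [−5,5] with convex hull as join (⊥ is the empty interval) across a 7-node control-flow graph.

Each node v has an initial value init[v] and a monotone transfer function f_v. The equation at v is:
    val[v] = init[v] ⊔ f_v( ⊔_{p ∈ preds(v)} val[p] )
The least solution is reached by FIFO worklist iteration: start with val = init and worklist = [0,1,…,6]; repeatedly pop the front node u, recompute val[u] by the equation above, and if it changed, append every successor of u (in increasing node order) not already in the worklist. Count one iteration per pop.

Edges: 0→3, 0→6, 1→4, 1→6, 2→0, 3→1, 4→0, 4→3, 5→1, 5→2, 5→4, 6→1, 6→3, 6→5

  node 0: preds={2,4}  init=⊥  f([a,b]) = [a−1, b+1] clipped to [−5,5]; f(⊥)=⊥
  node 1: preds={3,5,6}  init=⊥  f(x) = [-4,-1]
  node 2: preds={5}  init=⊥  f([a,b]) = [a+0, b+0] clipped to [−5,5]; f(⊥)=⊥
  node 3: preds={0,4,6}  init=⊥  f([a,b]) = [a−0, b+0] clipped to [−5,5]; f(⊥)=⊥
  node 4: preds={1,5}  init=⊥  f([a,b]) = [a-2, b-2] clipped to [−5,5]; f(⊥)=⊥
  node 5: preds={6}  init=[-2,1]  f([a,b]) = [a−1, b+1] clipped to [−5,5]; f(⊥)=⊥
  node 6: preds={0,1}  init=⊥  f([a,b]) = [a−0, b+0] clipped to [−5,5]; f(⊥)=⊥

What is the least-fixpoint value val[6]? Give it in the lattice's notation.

Iteration log — 36 steps:
  step 1. node 0  ⊔preds=⊥  new=⊥  stable
  step 2. node 1  ⊔preds=[-2,1]  new=[-4,-1]  old=⊥  +wl: 
  step 3. node 2  ⊔preds=[-2,1]  new=[-2,1]  old=⊥  +wl: 0
  step 4. node 3  ⊔preds=⊥  new=⊥  stable
  step 5. node 4  ⊔preds=[-4,1]  new=[-5,-1]  old=⊥  +wl: 3
  step 6. node 5  ⊔preds=⊥  new=[-2,1]  stable
  step 7. node 6  ⊔preds=[-4,-1]  new=[-4,-1]  old=⊥  +wl: 1,5
  step 8. node 0  ⊔preds=[-5,1]  new=[-5,2]  old=⊥  +wl: 6
  step 9. node 3  ⊔preds=[-5,2]  new=[-5,2]  old=⊥  +wl: 
  step 10. node 1  ⊔preds=[-5,2]  new=[-4,-1]  stable
  step 11. node 5  ⊔preds=[-4,-1]  new=[-5,1]  old=[-2,1]  +wl: 1,2,4
  step 12. node 6  ⊔preds=[-5,2]  new=[-5,2]  old=[-4,-1]  +wl: 3,5
  step 13. node 1  ⊔preds=[-5,2]  new=[-4,-1]  stable
  step 14. node 2  ⊔preds=[-5,1]  new=[-5,1]  old=[-2,1]  +wl: 0
  step 15. node 4  ⊔preds=[-5,1]  new=[-5,-1]  stable
  step 16. node 3  ⊔preds=[-5,2]  new=[-5,2]  stable
  step 17. node 5  ⊔preds=[-5,2]  new=[-5,3]  old=[-5,1]  +wl: 1,2,4
  step 18. node 0  ⊔preds=[-5,1]  new=[-5,2]  stable
  step 19. node 1  ⊔preds=[-5,3]  new=[-4,-1]  stable
  step 20. node 2  ⊔preds=[-5,3]  new=[-5,3]  old=[-5,1]  +wl: 0
  step 21. node 4  ⊔preds=[-5,3]  new=[-5,1]  old=[-5,-1]  +wl: 3
  step 22. node 0  ⊔preds=[-5,3]  new=[-5,4]  old=[-5,2]  +wl: 6
  step 23. node 3  ⊔preds=[-5,4]  new=[-5,4]  old=[-5,2]  +wl: 1
  step 24. node 6  ⊔preds=[-5,4]  new=[-5,4]  old=[-5,2]  +wl: 3,5
  step 25. node 1  ⊔preds=[-5,4]  new=[-4,-1]  stable
  step 26. node 3  ⊔preds=[-5,4]  new=[-5,4]  stable
  step 27. node 5  ⊔preds=[-5,4]  new=[-5,5]  old=[-5,3]  +wl: 1,2,4
  step 28. node 1  ⊔preds=[-5,5]  new=[-4,-1]  stable
  step 29. node 2  ⊔preds=[-5,5]  new=[-5,5]  old=[-5,3]  +wl: 0
  step 30. node 4  ⊔preds=[-5,5]  new=[-5,3]  old=[-5,1]  +wl: 3
  step 31. node 0  ⊔preds=[-5,5]  new=[-5,5]  old=[-5,4]  +wl: 6
  step 32. node 3  ⊔preds=[-5,5]  new=[-5,5]  old=[-5,4]  +wl: 1
  step 33. node 6  ⊔preds=[-5,5]  new=[-5,5]  old=[-5,4]  +wl: 3,5
  step 34. node 1  ⊔preds=[-5,5]  new=[-4,-1]  stable
  step 35. node 3  ⊔preds=[-5,5]  new=[-5,5]  stable
  step 36. node 5  ⊔preds=[-5,5]  new=[-5,5]  stable

Least fixpoint reached:
  node 0: [-5,5]
  node 1: [-4,-1]
  node 2: [-5,5]
  node 3: [-5,5]
  node 4: [-5,3]
  node 5: [-5,5]
  node 6: [-5,5]

[-5,5]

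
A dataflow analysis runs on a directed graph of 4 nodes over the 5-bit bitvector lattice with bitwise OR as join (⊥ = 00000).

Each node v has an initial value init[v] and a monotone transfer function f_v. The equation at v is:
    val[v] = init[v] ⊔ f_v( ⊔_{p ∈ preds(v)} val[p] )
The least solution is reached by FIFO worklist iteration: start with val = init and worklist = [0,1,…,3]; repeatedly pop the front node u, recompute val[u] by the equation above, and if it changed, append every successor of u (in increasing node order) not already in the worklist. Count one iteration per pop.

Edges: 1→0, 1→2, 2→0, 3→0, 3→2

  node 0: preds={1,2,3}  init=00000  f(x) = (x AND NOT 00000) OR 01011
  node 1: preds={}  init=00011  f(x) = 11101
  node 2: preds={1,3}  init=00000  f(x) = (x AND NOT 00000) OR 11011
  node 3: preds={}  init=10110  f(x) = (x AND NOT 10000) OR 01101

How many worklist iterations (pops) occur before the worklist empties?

Iteration log — 6 steps:
  step 1. node 0  ⊔preds=10111  new=11111  old=00000  +wl: 
  step 2. node 1  ⊔preds=00000  new=11111  old=00011  +wl: 0
  step 3. node 2  ⊔preds=11111  new=11111  old=00000  +wl: 
  step 4. node 3  ⊔preds=00000  new=11111  old=10110  +wl: 2
  step 5. node 0  ⊔preds=11111  new=11111  stable
  step 6. node 2  ⊔preds=11111  new=11111  stable

Least fixpoint reached:
  node 0: 11111
  node 1: 11111
  node 2: 11111
  node 3: 11111

6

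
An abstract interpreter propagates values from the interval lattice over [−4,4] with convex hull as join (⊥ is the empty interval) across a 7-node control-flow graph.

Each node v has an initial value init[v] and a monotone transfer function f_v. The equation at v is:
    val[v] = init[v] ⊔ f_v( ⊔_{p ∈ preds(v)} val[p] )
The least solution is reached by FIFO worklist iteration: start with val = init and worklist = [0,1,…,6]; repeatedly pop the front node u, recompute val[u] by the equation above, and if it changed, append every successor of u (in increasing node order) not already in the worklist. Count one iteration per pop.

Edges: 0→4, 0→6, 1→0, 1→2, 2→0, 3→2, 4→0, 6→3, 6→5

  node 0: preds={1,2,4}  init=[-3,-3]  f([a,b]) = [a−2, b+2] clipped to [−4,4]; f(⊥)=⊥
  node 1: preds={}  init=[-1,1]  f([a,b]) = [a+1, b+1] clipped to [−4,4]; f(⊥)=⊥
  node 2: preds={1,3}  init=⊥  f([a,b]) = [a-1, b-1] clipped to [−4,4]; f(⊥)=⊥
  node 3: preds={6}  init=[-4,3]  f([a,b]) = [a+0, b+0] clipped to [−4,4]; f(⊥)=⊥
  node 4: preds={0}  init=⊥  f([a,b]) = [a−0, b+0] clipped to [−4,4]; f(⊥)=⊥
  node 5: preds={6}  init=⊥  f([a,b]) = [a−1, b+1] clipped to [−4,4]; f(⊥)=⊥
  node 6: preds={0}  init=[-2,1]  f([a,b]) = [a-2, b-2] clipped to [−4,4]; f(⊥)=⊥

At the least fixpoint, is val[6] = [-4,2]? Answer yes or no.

yes

Trace (15 dequeues):
  [1] u=0 | in [-1,1] | out [-3,3] | prev [-3,-3] | push {}
  [2] u=1 | in ⊥ | out [-1,1] | ==
  [3] u=2 | in [-4,3] | out [-4,2] | prev ⊥ | push {0}
  [4] u=3 | in [-2,1] | out [-4,3] | ==
  [5] u=4 | in [-3,3] | out [-3,3] | prev ⊥ | push {}
  [6] u=5 | in [-2,1] | out [-3,2] | prev ⊥ | push {}
  [7] u=6 | in [-3,3] | out [-4,1] | prev [-2,1] | push {3,5}
  [8] u=0 | in [-4,3] | out [-4,4] | prev [-3,3] | push {4,6}
  [9] u=3 | in [-4,1] | out [-4,3] | ==
  [10] u=5 | in [-4,1] | out [-4,2] | prev [-3,2] | push {}
  [11] u=4 | in [-4,4] | out [-4,4] | prev [-3,3] | push {0}
  [12] u=6 | in [-4,4] | out [-4,2] | prev [-4,1] | push {3,5}
  [13] u=0 | in [-4,4] | out [-4,4] | ==
  [14] u=3 | in [-4,2] | out [-4,3] | ==
  [15] u=5 | in [-4,2] | out [-4,3] | prev [-4,2] | push {}

Converged values:
  [0] [-4,4]
  [1] [-1,1]
  [2] [-4,2]
  [3] [-4,3]
  [4] [-4,4]
  [5] [-4,3]
  [6] [-4,2]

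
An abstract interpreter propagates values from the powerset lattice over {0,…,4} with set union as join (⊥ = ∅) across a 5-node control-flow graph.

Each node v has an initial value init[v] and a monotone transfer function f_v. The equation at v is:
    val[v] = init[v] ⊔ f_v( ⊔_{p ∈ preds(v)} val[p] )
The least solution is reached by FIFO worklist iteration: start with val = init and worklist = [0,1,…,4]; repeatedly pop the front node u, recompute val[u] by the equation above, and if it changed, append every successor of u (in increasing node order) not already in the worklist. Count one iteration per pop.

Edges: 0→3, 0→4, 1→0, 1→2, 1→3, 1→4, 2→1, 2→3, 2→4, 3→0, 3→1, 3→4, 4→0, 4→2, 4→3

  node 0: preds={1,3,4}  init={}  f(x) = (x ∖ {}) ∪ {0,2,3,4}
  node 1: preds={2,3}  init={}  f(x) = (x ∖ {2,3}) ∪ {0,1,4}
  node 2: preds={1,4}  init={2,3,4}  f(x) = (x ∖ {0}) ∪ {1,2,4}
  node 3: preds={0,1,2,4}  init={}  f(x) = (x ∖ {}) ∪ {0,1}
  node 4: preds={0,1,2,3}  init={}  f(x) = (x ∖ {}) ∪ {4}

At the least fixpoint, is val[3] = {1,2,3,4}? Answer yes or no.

no

Worklist (10 pops):
  #1 pop 0: in={} → {0,2,3,4} (was {}); enqueue []
  #2 pop 1: in={2,3,4} → {0,1,4} (was {}); enqueue [0]
  #3 pop 2: in={0,1,4} → {1,2,3,4} (was {2,3,4}); enqueue [1]
  #4 pop 3: in={0,1,2,3,4} → {0,1,2,3,4} (was {}); enqueue []
  #5 pop 4: in={0,1,2,3,4} → {0,1,2,3,4} (was {}); enqueue [2,3]
  #6 pop 0: in={0,1,2,3,4} → {0,1,2,3,4} (was {0,2,3,4}); enqueue [4]
  #7 pop 1: in={0,1,2,3,4} → {0,1,4} (no change)
  #8 pop 2: in={0,1,2,3,4} → {1,2,3,4} (no change)
  #9 pop 3: in={0,1,2,3,4} → {0,1,2,3,4} (no change)
  #10 pop 4: in={0,1,2,3,4} → {0,1,2,3,4} (no change)

Fixpoint:
  val[0] = {0,1,2,3,4}
  val[1] = {0,1,4}
  val[2] = {1,2,3,4}
  val[3] = {0,1,2,3,4}
  val[4] = {0,1,2,3,4}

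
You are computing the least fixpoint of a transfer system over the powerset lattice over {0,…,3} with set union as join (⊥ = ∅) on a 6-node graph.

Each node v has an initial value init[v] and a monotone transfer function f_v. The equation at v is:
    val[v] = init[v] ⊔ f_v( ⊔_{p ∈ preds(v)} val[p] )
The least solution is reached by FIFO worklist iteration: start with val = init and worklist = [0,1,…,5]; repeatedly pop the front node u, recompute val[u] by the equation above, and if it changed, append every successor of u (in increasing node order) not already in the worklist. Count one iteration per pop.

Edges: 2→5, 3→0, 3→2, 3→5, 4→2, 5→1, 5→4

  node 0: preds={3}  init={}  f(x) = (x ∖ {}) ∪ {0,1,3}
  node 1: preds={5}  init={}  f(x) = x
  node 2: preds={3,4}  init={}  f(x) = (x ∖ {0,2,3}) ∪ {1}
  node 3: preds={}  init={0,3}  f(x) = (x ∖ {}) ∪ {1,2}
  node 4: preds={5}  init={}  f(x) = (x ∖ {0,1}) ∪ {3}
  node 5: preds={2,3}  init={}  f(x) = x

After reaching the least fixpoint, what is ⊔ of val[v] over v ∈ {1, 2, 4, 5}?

Iteration log — 11 steps:
  step 1. node 0  ⊔preds={0,3}  new={0,1,3}  old={}  +wl: 
  step 2. node 1  ⊔preds={}  new={}  stable
  step 3. node 2  ⊔preds={0,3}  new={1}  old={}  +wl: 
  step 4. node 3  ⊔preds={}  new={0,1,2,3}  old={0,3}  +wl: 0,2
  step 5. node 4  ⊔preds={}  new={3}  old={}  +wl: 
  step 6. node 5  ⊔preds={0,1,2,3}  new={0,1,2,3}  old={}  +wl: 1,4
  step 7. node 0  ⊔preds={0,1,2,3}  new={0,1,2,3}  old={0,1,3}  +wl: 
  step 8. node 2  ⊔preds={0,1,2,3}  new={1}  stable
  step 9. node 1  ⊔preds={0,1,2,3}  new={0,1,2,3}  old={}  +wl: 
  step 10. node 4  ⊔preds={0,1,2,3}  new={2,3}  old={3}  +wl: 2
  step 11. node 2  ⊔preds={0,1,2,3}  new={1}  stable

Least fixpoint reached:
  node 0: {0,1,2,3}
  node 1: {0,1,2,3}
  node 2: {1}
  node 3: {0,1,2,3}
  node 4: {2,3}
  node 5: {0,1,2,3}

{0,1,2,3}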